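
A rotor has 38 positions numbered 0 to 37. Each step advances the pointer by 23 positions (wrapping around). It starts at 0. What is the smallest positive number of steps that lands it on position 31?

The inverse of 23 mod 38 is 5 (since 23·5 = 115 ≡ 1).
So x ≡ 5·31 = 155 ≡ 3 (mod 38).
Check: 23·3 = 69 = 1·38 + 31.

3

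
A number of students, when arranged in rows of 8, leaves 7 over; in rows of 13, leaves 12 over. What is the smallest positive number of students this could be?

x ≡ 7 (mod 8) gives x ∈ {7, 15, 23, 31, 39, 47, 55, 63, …}.
The first of these with x mod 13 = 12 is 103.

103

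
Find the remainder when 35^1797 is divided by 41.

Square-and-reduce mod 41: 35^1≡35, 35^2≡36, 35^4≡25, 35^8≡10, 35^16≡18, 35^32≡37, 35^64≡16, 35^128≡10, 35^256≡18, 35^512≡37, 35^1024≡16.
1797 = 1 + 4 + 256 + 512 + 1024, so 35^1797 ≡ 35·25·18·37·16 ≡ 26 (mod 41).

26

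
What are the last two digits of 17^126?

By repeated squaring mod 100: 17^1≡17, 17^2≡89, 17^4≡21, 17^8≡41, 17^16≡81, 17^32≡61, 17^64≡21.
126 = 2 + 4 + 8 + 16 + 32 + 64, so 17^126 ≡ 89·21·41·81·61·21 ≡ 69 (mod 100).

69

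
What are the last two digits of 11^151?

Square-and-reduce mod 100: 11^1≡11, 11^2≡21, 11^4≡41, 11^8≡81, 11^16≡61, 11^32≡21, 11^64≡41, 11^128≡81.
Since 151 = 1 + 2 + 4 + 16 + 128 in binary, 11^151 ≡ 11·21·41·61·81 ≡ 11 (mod 100).

11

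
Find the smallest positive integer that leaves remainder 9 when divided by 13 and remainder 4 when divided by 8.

Since 8·5 ≡ 1 (mod 13), take x = 4 + 8·((9−4)·5 mod 13) = 4 + 8·12 = 100.
Check: 100 mod 13 = 9, 100 mod 8 = 4.

100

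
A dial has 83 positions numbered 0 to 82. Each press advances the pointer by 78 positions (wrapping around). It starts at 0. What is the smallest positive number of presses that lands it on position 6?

The inverse of 78 mod 83 is 33 (since 78·33 = 2574 ≡ 1).
Multiplying both sides by 33: x ≡ 33·6 = 198 ≡ 32 (mod 83).

32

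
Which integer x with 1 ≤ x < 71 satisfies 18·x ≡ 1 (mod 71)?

18·4 = 72 = 1·71 + 1, so 18⁻¹ ≡ 4 (mod 71).

4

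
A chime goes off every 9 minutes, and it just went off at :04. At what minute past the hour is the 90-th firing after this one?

34

90·9 = 810.
810 mod 60 = 30 (since 13·60 = 780).
(4 + 30) mod 60 = 34.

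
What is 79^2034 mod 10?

The units digit of 79^n cycles with period 2: 9, 1, …
2034 mod 2 = 0, so the last digit matches 9^2 = 1.

1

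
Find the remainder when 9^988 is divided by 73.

By repeated squaring mod 73: 9^1≡9, 9^2≡8, 9^4≡64, 9^8≡8, 9^16≡64, 9^32≡8, 9^64≡64, 9^128≡8, 9^256≡64, 9^512≡8.
Since 988 = 4 + 8 + 16 + 64 + 128 + 256 + 512 in binary, 9^988 ≡ 64·8·64·64·8·64·8 ≡ 64 (mod 73).

64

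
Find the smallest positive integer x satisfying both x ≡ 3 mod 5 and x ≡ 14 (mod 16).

78

Since 16·1 ≡ 1 (mod 5), take x = 14 + 16·((3−14)·1 mod 5) = 14 + 16·4 = 78.
Check: 78 mod 5 = 3, 78 mod 16 = 14.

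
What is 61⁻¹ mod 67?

61·11 = 671 = 10·67 + 1, so 61⁻¹ ≡ 11 (mod 67).

11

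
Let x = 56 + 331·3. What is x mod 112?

331·3 = 993.
993 = 8·112 + 97, so 993 mod 112 = 97.
(56 + 97) mod 112 = 41.

41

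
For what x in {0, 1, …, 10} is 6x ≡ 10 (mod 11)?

The inverse of 6 mod 11 is 2 (since 6·2 = 12 ≡ 1).
So x ≡ 2·10 = 20 ≡ 9 (mod 11).
Check: 6·9 = 54 = 4·11 + 10.

9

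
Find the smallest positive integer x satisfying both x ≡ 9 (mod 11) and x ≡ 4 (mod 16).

x ≡ 9 (mod 11) gives x ∈ {9, 20}.
The first of these with x mod 16 = 4 is 20.

20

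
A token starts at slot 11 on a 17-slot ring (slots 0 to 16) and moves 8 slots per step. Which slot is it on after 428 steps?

428·8 = 3424.
3424 − 201·17 = 7, so 3424 ≡ 7 (mod 17).
(11 + 7) mod 17 = 1.

1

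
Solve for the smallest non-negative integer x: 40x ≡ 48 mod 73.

40⁻¹ ≡ 42 (mod 73) because 40·42 = 1680 = 23·73 + 1.
So x ≡ 42·48 = 2016 ≡ 45 (mod 73).
Check: 40·45 = 1800 = 24·73 + 48.

45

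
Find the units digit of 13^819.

7

The units digit of 13^n cycles with period 4: 3, 9, 7, 1, …
819 mod 4 = 3, so the last digit matches 3^3 = 7.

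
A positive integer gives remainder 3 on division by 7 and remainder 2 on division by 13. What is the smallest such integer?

x ≡ 3 (mod 7) gives x ∈ {3, 10, 17, 24, 31, 38, 45, 52, …}.
The first of these with x mod 13 = 2 is 80.

80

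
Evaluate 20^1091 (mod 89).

72

By repeated squaring mod 89: 20^1≡20, 20^2≡44, 20^4≡67, 20^8≡39, 20^16≡8, 20^32≡64, 20^64≡2, 20^128≡4, 20^256≡16, 20^512≡78, 20^1024≡32.
Since 1091 = 1 + 2 + 64 + 1024 in binary, 20^1091 ≡ 20·44·2·32 ≡ 72 (mod 89).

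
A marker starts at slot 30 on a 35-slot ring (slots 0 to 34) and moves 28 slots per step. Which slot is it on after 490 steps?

30

490·28 = 13720.
13720 − 392·35 = 0, so 13720 ≡ 0 (mod 35).
(30 + 0) mod 35 = 30.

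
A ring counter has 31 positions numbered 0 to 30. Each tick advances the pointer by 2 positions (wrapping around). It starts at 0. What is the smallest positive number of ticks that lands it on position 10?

5

2⁻¹ ≡ 16 (mod 31) because 2·16 = 32 = 1·31 + 1.
Multiplying both sides by 16: x ≡ 16·10 = 160 ≡ 5 (mod 31).
Check: 2·5 = 10 = 0·31 + 10.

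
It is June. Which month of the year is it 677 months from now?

November

677 = 56·12 + 5, so 677 mod 12 = 5.
June + 5 months → November.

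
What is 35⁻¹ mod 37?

35·18 = 630 = 17·37 + 1, so 35⁻¹ ≡ 18 (mod 37).

18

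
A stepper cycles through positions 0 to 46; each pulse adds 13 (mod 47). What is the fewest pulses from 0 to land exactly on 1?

47 = 3·13 + 8
13 = 1·8 + 5
8 = 1·5 + 3
5 = 1·3 + 2
3 = 1·2 + 1
2 = 2·1 + 0
Back-substituting gives 13·29 ≡ 1 (mod 47).

29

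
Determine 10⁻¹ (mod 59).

59 = 5·10 + 9
10 = 1·9 + 1
9 = 9·1 + 0
Back-substituting gives 10·6 ≡ 1 (mod 59).

6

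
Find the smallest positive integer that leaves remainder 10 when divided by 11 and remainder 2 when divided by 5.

32

Since 5·9 ≡ 1 (mod 11), take x = 2 + 5·((10−2)·9 mod 11) = 2 + 5·6 = 32.
Check: 32 mod 11 = 10, 32 mod 5 = 2.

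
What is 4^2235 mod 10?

The units digit of 4^n cycles with period 2: 4, 6, …
2235 leaves remainder 1 on division by 2, so 4^2235 ends in 4.

4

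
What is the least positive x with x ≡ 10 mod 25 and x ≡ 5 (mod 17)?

x ≡ 5 (mod 17) gives x ∈ {5, 22, 39, 56, 73, 90, 107, 124, …}.
The first of these with x mod 25 = 10 is 260.

260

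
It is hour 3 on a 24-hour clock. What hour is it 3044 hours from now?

23

3044 mod 24 = 20 (since 126·24 = 3024).
(3 + 20) mod 24 = 23.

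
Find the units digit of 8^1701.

8

The units digit of 8^n cycles with period 4: 8, 4, 2, 6, …
1701 mod 4 = 1, so the last digit matches 8^1 = 8.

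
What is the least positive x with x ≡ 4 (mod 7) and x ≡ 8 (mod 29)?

x ≡ 4 (mod 7) gives x ∈ {4, 11, 18, 25, 32, 39, 46, 53, …}.
The first of these with x mod 29 = 8 is 95.

95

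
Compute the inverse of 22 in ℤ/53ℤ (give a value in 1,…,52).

22·41 = 902 = 17·53 + 1, so 22⁻¹ ≡ 41 (mod 53).

41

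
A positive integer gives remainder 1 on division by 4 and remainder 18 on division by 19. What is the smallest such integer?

37

x ≡ 1 (mod 4) gives x ∈ {1, 5, 9, 13, 17, 21, 25, 29, …}.
The first of these with x mod 19 = 18 is 37.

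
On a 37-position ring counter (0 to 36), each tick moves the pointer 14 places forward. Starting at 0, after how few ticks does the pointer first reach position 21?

20

The inverse of 14 mod 37 is 8 (since 14·8 = 112 ≡ 1).
Multiplying both sides by 8: x ≡ 8·21 = 168 ≡ 20 (mod 37).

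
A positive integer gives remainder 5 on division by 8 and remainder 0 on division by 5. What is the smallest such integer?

5

x ≡ 0 (mod 5) gives x ∈ {0, 5}.
The first of these with x mod 8 = 5 is 5.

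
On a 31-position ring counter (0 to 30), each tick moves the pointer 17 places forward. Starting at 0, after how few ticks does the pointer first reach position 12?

8

The inverse of 17 mod 31 is 11 (since 17·11 = 187 ≡ 1).
Multiplying both sides by 11: x ≡ 11·12 = 132 ≡ 8 (mod 31).
Check: 17·8 = 136 = 4·31 + 12.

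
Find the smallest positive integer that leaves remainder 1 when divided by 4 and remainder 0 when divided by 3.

9

x ≡ 0 (mod 3) gives x ∈ {0, 3, 6, 9}.
The first of these with x mod 4 = 1 is 9.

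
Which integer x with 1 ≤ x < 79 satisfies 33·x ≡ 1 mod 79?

12

33·12 = 396 = 5·79 + 1, so 33⁻¹ ≡ 12 (mod 79).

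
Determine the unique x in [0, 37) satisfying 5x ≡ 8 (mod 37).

9

The inverse of 5 mod 37 is 15 (since 5·15 = 75 ≡ 1).
Multiplying both sides by 15: x ≡ 15·8 = 120 ≡ 9 (mod 37).
Check: 5·9 = 45 = 1·37 + 8.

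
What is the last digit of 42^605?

2

Last digits of 2^n: 2, 4, 8, 6 (period 4).
605 leaves remainder 1 on division by 4, so 42^605 ends in 2.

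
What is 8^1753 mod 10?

Powers of 8 mod 10 repeat with period 4: 8, 4, 2, 6.
1753 mod 4 = 1, so the last digit matches 8^1 = 8.

8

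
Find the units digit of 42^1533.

2

The units digit of 42^n cycles with period 4: 2, 4, 8, 6, …
1533 mod 4 = 1, so the last digit matches 2^1 = 2.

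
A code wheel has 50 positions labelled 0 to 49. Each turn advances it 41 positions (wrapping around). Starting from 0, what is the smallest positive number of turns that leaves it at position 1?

50 = 1·41 + 9
41 = 4·9 + 5
9 = 1·5 + 4
5 = 1·4 + 1
4 = 4·1 + 0
Back-substituting gives 41·11 ≡ 1 (mod 50).

11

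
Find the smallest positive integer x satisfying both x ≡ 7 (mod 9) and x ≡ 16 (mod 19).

16

x ≡ 7 (mod 9) gives x ∈ {7, 16}.
The first of these with x mod 19 = 16 is 16.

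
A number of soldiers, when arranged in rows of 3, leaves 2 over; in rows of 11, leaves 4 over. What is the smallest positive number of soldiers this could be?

26

x ≡ 2 (mod 3) gives x ∈ {2, 5, 8, 11, 14, 17, 20, 23, …}.
The first of these with x mod 11 = 4 is 26.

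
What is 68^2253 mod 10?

The units digit of 68^n cycles with period 4: 8, 4, 2, 6, …
2253 mod 4 = 1, so the last digit matches 8^1 = 8.

8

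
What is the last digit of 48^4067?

The units digit of 48^n cycles with period 4: 8, 4, 2, 6, …
4067 leaves remainder 3 on division by 4, so 48^4067 ends in 2.

2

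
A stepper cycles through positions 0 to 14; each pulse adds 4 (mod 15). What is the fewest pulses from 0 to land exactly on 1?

4·4 = 16 = 1·15 + 1, so 4⁻¹ ≡ 4 (mod 15).

4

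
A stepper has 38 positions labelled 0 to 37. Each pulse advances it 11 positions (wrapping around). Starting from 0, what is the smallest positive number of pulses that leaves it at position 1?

7

11·7 = 77 = 2·38 + 1, so 11⁻¹ ≡ 7 (mod 38).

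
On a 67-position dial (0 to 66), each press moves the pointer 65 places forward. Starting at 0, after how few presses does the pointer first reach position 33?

65⁻¹ ≡ 33 (mod 67) because 65·33 = 2145 = 32·67 + 1.
So x ≡ 33·33 = 1089 ≡ 17 (mod 67).

17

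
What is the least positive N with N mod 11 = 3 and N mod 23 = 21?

x ≡ 3 (mod 11) gives x ∈ {3, 14, 25, 36, 47, 58, 69, 80, …}.
The first of these with x mod 23 = 21 is 113.

113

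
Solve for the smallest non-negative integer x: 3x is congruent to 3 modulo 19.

1

The inverse of 3 mod 19 is 13 (since 3·13 = 39 ≡ 1).
Multiplying both sides by 13: x ≡ 13·3 = 39 ≡ 1 (mod 19).
Check: 3·1 = 3 = 0·19 + 3.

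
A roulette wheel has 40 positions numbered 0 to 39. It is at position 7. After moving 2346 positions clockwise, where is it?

33

2346 = 58·40 + 26, so 2346 mod 40 = 26.
(7 + 26) mod 40 = 33.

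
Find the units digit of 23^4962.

9

Powers of 3 mod 10 repeat with period 4: 3, 9, 7, 1.
4962 mod 4 = 2, so the last digit matches 3^2 = 9.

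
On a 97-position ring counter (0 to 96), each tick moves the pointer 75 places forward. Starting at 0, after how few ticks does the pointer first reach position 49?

75⁻¹ ≡ 22 (mod 97) because 75·22 = 1650 = 17·97 + 1.
Multiplying both sides by 22: x ≡ 22·49 = 1078 ≡ 11 (mod 97).
Check: 75·11 = 825 = 8·97 + 49.

11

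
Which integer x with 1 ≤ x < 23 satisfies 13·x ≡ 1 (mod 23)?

23 = 1·13 + 10
13 = 1·10 + 3
10 = 3·3 + 1
3 = 3·1 + 0
Back-substituting gives 13·16 ≡ 1 (mod 23).

16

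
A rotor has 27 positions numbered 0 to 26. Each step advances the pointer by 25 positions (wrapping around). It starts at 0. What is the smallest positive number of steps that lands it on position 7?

10

25⁻¹ ≡ 13 (mod 27) because 25·13 = 325 = 12·27 + 1.
So x ≡ 13·7 = 91 ≡ 10 (mod 27).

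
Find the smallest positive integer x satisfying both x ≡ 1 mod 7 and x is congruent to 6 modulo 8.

x ≡ 1 (mod 7) gives x ∈ {1, 8, 15, 22}.
The first of these with x mod 8 = 6 is 22.

22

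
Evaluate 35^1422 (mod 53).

Successive squares of 35 mod 53: 35^1≡35, 35^2≡6, 35^4≡36, 35^8≡24, 35^16≡46, 35^32≡49, 35^64≡16, 35^128≡44, 35^256≡28, 35^512≡42, 35^1024≡15.
Since 1422 = 2 + 4 + 8 + 128 + 256 + 1024 in binary, 35^1422 ≡ 6·36·24·44·28·15 ≡ 11 (mod 53).

11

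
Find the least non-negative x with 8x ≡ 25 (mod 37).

17

8⁻¹ ≡ 14 (mod 37) because 8·14 = 112 = 3·37 + 1.
Multiplying both sides by 14: x ≡ 14·25 = 350 ≡ 17 (mod 37).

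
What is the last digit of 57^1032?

1

Powers of 7 mod 10 repeat with period 4: 7, 9, 3, 1.
1032 mod 4 = 0, so the last digit matches 7^4 = 1.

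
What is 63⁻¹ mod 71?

71 = 1·63 + 8
63 = 7·8 + 7
8 = 1·7 + 1
7 = 7·1 + 0
Back-substituting gives 63·62 ≡ 1 (mod 71).

62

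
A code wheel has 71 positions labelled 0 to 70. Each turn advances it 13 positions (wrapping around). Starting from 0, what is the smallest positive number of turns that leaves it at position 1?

13·11 = 143 = 2·71 + 1, so 13⁻¹ ≡ 11 (mod 71).

11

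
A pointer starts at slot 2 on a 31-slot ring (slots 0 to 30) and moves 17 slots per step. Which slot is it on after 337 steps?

337·17 = 5729.
Dividing 5729 by 31 gives quotient 184 and remainder 25.
(2 + 25) mod 31 = 27.

27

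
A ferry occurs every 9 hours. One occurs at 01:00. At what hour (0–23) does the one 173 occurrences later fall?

22

173·9 = 1557.
1557 mod 24 = 21 (since 64·24 = 1536).
(1 + 21) mod 24 = 22.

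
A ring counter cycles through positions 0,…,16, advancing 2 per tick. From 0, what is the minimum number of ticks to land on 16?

2⁻¹ ≡ 9 (mod 17) because 2·9 = 18 = 1·17 + 1.
Multiplying both sides by 9: x ≡ 9·16 = 144 ≡ 8 (mod 17).

8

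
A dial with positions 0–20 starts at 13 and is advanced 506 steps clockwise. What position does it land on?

506 − 24·21 = 2, so 506 ≡ 2 (mod 21).
(13 + 2) mod 21 = 15.

15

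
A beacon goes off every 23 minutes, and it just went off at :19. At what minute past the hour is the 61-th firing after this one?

61·23 = 1403.
Dividing 1403 by 60 gives quotient 23 and remainder 23.
(19 + 23) mod 60 = 42.

42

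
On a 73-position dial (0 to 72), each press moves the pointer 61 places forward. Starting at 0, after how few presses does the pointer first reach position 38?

9

61⁻¹ ≡ 6 (mod 73) because 61·6 = 366 = 5·73 + 1.
So x ≡ 6·38 = 228 ≡ 9 (mod 73).
Check: 61·9 = 549 = 7·73 + 38.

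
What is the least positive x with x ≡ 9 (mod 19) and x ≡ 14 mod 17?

Since 17·9 ≡ 1 (mod 19), take x = 14 + 17·((9−14)·9 mod 19) = 14 + 17·12 = 218.
Check: 218 mod 19 = 9, 218 mod 17 = 14.

218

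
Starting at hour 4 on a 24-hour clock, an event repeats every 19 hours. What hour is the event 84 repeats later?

16

84·19 = 1596.
1596 mod 24 = 12 (since 66·24 = 1584).
(4 + 12) mod 24 = 16.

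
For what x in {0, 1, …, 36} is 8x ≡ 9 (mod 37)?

The inverse of 8 mod 37 is 14 (since 8·14 = 112 ≡ 1).
So x ≡ 14·9 = 126 ≡ 15 (mod 37).

15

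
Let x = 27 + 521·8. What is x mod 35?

30

521·8 = 4168.
4168 = 119·35 + 3, so 4168 mod 35 = 3.
(27 + 3) mod 35 = 30.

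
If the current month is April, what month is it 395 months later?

March

Dividing 395 by 12 gives quotient 32 and remainder 11.
April + 11 months → March.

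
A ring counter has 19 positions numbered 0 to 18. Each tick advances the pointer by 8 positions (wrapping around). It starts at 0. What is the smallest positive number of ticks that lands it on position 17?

The inverse of 8 mod 19 is 12 (since 8·12 = 96 ≡ 1).
So x ≡ 12·17 = 204 ≡ 14 (mod 19).

14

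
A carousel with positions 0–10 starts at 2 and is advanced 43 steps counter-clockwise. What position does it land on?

3

43 = 3·11 + 10, so 43 mod 11 = 10.
(2 − 10) mod 11 = 3.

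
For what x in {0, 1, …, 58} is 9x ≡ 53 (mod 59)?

The inverse of 9 mod 59 is 46 (since 9·46 = 414 ≡ 1).
Multiplying both sides by 46: x ≡ 46·53 = 2438 ≡ 19 (mod 59).
Check: 9·19 = 171 = 2·59 + 53.

19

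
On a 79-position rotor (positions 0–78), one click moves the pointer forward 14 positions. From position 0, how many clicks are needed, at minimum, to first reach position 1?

79 = 5·14 + 9
14 = 1·9 + 5
9 = 1·5 + 4
5 = 1·4 + 1
4 = 4·1 + 0
Back-substituting gives 14·17 ≡ 1 (mod 79).

17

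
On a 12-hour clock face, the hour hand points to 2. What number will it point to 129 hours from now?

129 = 10·12 + 9, so 129 mod 12 = 9.
2 + 9 → 11 on a 12-hour dial.

11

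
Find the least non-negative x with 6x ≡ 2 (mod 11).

The inverse of 6 mod 11 is 2 (since 6·2 = 12 ≡ 1).
So x ≡ 2·2 = 4 ≡ 4 (mod 11).
Check: 6·4 = 24 = 2·11 + 2.

4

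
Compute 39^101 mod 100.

Successive squares of 39 mod 100: 39^1≡39, 39^2≡21, 39^4≡41, 39^8≡81, 39^16≡61, 39^32≡21, 39^64≡41.
Since 101 = 1 + 4 + 32 + 64 in binary, 39^101 ≡ 39·41·21·41 ≡ 39 (mod 100).

39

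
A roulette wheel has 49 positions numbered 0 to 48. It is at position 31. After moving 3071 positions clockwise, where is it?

3071 = 62·49 + 33, so 3071 mod 49 = 33.
(31 + 33) mod 49 = 15.

15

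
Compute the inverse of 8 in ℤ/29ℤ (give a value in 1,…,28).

11

8·11 = 88 = 3·29 + 1, so 8⁻¹ ≡ 11 (mod 29).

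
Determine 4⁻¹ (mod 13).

13 = 3·4 + 1
4 = 4·1 + 0
Back-substituting gives 4·10 ≡ 1 (mod 13).

10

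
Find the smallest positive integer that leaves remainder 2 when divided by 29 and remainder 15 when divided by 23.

176

Since 23·24 ≡ 1 (mod 29), take x = 15 + 23·((2−15)·24 mod 29) = 15 + 23·7 = 176.
Check: 176 mod 29 = 2, 176 mod 23 = 15.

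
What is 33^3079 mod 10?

7

Powers of 3 mod 10 repeat with period 4: 3, 9, 7, 1.
3079 leaves remainder 3 on division by 4, so 33^3079 ends in 7.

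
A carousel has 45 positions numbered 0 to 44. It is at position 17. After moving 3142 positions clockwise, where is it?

3142 = 69·45 + 37, so 3142 mod 45 = 37.
(17 + 37) mod 45 = 9.

9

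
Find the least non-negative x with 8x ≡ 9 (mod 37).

15

8⁻¹ ≡ 14 (mod 37) because 8·14 = 112 = 3·37 + 1.
So x ≡ 14·9 = 126 ≡ 15 (mod 37).
Check: 8·15 = 120 = 3·37 + 9.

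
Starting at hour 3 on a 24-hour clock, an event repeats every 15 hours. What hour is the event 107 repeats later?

0

107·15 = 1605.
1605 = 66·24 + 21, so 1605 mod 24 = 21.
(3 + 21) mod 24 = 0.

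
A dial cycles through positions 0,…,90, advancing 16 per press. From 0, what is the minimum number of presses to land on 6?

80

16⁻¹ ≡ 74 (mod 91) because 16·74 = 1184 = 13·91 + 1.
Multiplying both sides by 74: x ≡ 74·6 = 444 ≡ 80 (mod 91).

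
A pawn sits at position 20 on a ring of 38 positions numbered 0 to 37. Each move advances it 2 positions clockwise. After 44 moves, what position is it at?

44·2 = 88.
88 − 2·38 = 12, so 88 ≡ 12 (mod 38).
(20 + 12) mod 38 = 32.

32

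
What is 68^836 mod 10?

6

Last digits of 8^n: 8, 4, 2, 6 (period 4).
836 mod 4 = 0, so the last digit matches 8^4 = 6.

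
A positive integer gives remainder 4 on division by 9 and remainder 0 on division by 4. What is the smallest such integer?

4

x ≡ 0 (mod 4) gives x ∈ {0, 4}.
The first of these with x mod 9 = 4 is 4.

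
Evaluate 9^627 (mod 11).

Square-and-reduce mod 11: 9^1≡9, 9^2≡4, 9^4≡5, 9^8≡3, 9^16≡9, 9^32≡4, 9^64≡5, 9^128≡3, 9^256≡9, 9^512≡4.
Since 627 = 1 + 2 + 16 + 32 + 64 + 512 in binary, 9^627 ≡ 9·4·9·4·5·4 ≡ 4 (mod 11).

4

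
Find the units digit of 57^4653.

7

The units digit of 57^n cycles with period 4: 7, 9, 3, 1, …
4653 leaves remainder 1 on division by 4, so 57^4653 ends in 7.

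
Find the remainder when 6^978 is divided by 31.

By repeated squaring mod 31: 6^1≡6, 6^2≡5, 6^4≡25, 6^8≡5, 6^16≡25, 6^32≡5, 6^64≡25, 6^128≡5, 6^256≡25, 6^512≡5.
Since 978 = 2 + 16 + 64 + 128 + 256 + 512 in binary, 6^978 ≡ 5·25·25·5·25·5 ≡ 1 (mod 31).

1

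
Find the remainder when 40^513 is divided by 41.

Successive squares of 40 mod 41: 40^1≡40, 40^2≡1, 40^4≡1, 40^8≡1, 40^16≡1, 40^32≡1, 40^64≡1, 40^128≡1, 40^256≡1, 40^512≡1.
513 = 1 + 512, so 40^513 ≡ 40·1 ≡ 40 (mod 41).

40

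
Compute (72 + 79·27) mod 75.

79·27 = 2133.
2133 mod 75 = 33 (since 28·75 = 2100).
(72 + 33) mod 75 = 30.

30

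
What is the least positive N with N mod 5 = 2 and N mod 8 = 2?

x ≡ 2 (mod 5) gives x ∈ {2}.
The first of these with x mod 8 = 2 is 2.

2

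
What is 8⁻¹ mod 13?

5

13 = 1·8 + 5
8 = 1·5 + 3
5 = 1·3 + 2
3 = 1·2 + 1
2 = 2·1 + 0
Back-substituting gives 8·5 ≡ 1 (mod 13).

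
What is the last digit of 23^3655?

The units digit of 23^n cycles with period 4: 3, 9, 7, 1, …
3655 leaves remainder 3 on division by 4, so 23^3655 ends in 7.

7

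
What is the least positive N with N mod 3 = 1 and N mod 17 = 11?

Since 17·2 ≡ 1 (mod 3), take x = 11 + 17·((1−11)·2 mod 3) = 11 + 17·1 = 28.
Check: 28 mod 3 = 1, 28 mod 17 = 11.

28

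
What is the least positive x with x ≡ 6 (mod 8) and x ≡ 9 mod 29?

38

x ≡ 6 (mod 8) gives x ∈ {6, 14, 22, 30, 38}.
The first of these with x mod 29 = 9 is 38.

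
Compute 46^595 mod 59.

20

By repeated squaring mod 59: 46^1≡46, 46^2≡51, 46^4≡5, 46^8≡25, 46^16≡35, 46^32≡45, 46^64≡19, 46^128≡7, 46^256≡49, 46^512≡41.
595 = 1 + 2 + 16 + 64 + 512, so 46^595 ≡ 46·51·35·19·41 ≡ 20 (mod 59).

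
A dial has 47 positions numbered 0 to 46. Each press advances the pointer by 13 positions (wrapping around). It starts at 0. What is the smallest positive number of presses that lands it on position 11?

37

13⁻¹ ≡ 29 (mod 47) because 13·29 = 377 = 8·47 + 1.
Multiplying both sides by 29: x ≡ 29·11 = 319 ≡ 37 (mod 47).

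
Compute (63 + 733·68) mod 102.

733·68 = 49844.
Dividing 49844 by 102 gives quotient 488 and remainder 68.
(63 + 68) mod 102 = 29.

29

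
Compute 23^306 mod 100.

Successive squares of 23 mod 100: 23^1≡23, 23^2≡29, 23^4≡41, 23^8≡81, 23^16≡61, 23^32≡21, 23^64≡41, 23^128≡81, 23^256≡61.
Since 306 = 2 + 16 + 32 + 256 in binary, 23^306 ≡ 29·61·21·61 ≡ 89 (mod 100).

89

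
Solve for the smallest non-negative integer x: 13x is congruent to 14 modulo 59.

51

13⁻¹ ≡ 50 (mod 59) because 13·50 = 650 = 11·59 + 1.
So x ≡ 50·14 = 700 ≡ 51 (mod 59).
Check: 13·51 = 663 = 11·59 + 14.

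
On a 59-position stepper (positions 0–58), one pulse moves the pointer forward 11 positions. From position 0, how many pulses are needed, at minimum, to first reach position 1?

43

59 = 5·11 + 4
11 = 2·4 + 3
4 = 1·3 + 1
3 = 3·1 + 0
Back-substituting gives 11·43 ≡ 1 (mod 59).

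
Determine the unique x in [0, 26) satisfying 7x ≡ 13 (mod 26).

The inverse of 7 mod 26 is 15 (since 7·15 = 105 ≡ 1).
So x ≡ 15·13 = 195 ≡ 13 (mod 26).

13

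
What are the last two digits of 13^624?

61

Square-and-reduce mod 100: 13^1≡13, 13^2≡69, 13^4≡61, 13^8≡21, 13^16≡41, 13^32≡81, 13^64≡61, 13^128≡21, 13^256≡41, 13^512≡81.
Since 624 = 16 + 32 + 64 + 512 in binary, 13^624 ≡ 41·81·61·81 ≡ 61 (mod 100).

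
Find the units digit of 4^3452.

The units digit of 4^n cycles with period 2: 4, 6, …
3452 mod 2 = 0, so the last digit matches 4^2 = 6.

6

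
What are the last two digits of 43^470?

49

Square-and-reduce mod 100: 43^1≡43, 43^2≡49, 43^4≡1, 43^8≡1, 43^16≡1, 43^32≡1, 43^64≡1, 43^128≡1, 43^256≡1.
470 = 2 + 4 + 16 + 64 + 128 + 256, so 43^470 ≡ 49·1·1·1·1·1 ≡ 49 (mod 100).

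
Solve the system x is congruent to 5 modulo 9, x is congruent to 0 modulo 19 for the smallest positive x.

95

x ≡ 5 (mod 9) gives x ∈ {5, 14, 23, 32, 41, 50, 59, 68, …}.
The first of these with x mod 19 = 0 is 95.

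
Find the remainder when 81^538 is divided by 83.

Square-and-reduce mod 83: 81^1≡81, 81^2≡4, 81^4≡16, 81^8≡7, 81^16≡49, 81^32≡77, 81^64≡36, 81^128≡51, 81^256≡28, 81^512≡37.
Since 538 = 2 + 8 + 16 + 512 in binary, 81^538 ≡ 4·7·49·37 ≡ 51 (mod 83).

51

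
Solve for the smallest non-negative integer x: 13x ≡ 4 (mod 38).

The inverse of 13 mod 38 is 3 (since 13·3 = 39 ≡ 1).
So x ≡ 3·4 = 12 ≡ 12 (mod 38).
Check: 13·12 = 156 = 4·38 + 4.

12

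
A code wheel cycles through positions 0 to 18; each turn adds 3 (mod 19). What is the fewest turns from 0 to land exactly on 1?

13

19 = 6·3 + 1
3 = 3·1 + 0
Back-substituting gives 3·13 ≡ 1 (mod 19).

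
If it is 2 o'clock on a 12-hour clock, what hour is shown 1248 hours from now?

1248 mod 12 = 0 (since 104·12 = 1248).
2 + 0 → 2 on a 12-hour dial.

2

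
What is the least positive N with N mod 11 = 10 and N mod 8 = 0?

x ≡ 0 (mod 8) gives x ∈ {0, 8, 16, 24, 32}.
The first of these with x mod 11 = 10 is 32.

32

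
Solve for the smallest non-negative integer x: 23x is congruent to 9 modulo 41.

The inverse of 23 mod 41 is 25 (since 23·25 = 575 ≡ 1).
Multiplying both sides by 25: x ≡ 25·9 = 225 ≡ 20 (mod 41).
Check: 23·20 = 460 = 11·41 + 9.

20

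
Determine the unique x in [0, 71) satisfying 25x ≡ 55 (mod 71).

The inverse of 25 mod 71 is 54 (since 25·54 = 1350 ≡ 1).
Multiplying both sides by 54: x ≡ 54·55 = 2970 ≡ 59 (mod 71).

59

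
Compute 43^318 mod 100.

By repeated squaring mod 100: 43^1≡43, 43^2≡49, 43^4≡1, 43^8≡1, 43^16≡1, 43^32≡1, 43^64≡1, 43^128≡1, 43^256≡1.
Since 318 = 2 + 4 + 8 + 16 + 32 + 256 in binary, 43^318 ≡ 49·1·1·1·1·1 ≡ 49 (mod 100).

49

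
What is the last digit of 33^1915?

7

Powers of 3 mod 10 repeat with period 4: 3, 9, 7, 1.
1915 leaves remainder 3 on division by 4, so 33^1915 ends in 7.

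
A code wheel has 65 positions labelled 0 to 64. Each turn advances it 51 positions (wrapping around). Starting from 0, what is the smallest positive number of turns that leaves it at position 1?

65 = 1·51 + 14
51 = 3·14 + 9
14 = 1·9 + 5
9 = 1·5 + 4
5 = 1·4 + 1
4 = 4·1 + 0
Back-substituting gives 51·51 ≡ 1 (mod 65).

51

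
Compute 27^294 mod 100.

9

Square-and-reduce mod 100: 27^1≡27, 27^2≡29, 27^4≡41, 27^8≡81, 27^16≡61, 27^32≡21, 27^64≡41, 27^128≡81, 27^256≡61.
294 = 2 + 4 + 32 + 256, so 27^294 ≡ 29·41·21·61 ≡ 9 (mod 100).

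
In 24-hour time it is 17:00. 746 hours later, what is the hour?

19

Dividing 746 by 24 gives quotient 31 and remainder 2.
(17 + 2) mod 24 = 19.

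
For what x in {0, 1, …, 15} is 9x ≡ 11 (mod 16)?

The inverse of 9 mod 16 is 9 (since 9·9 = 81 ≡ 1).
Multiplying both sides by 9: x ≡ 9·11 = 99 ≡ 3 (mod 16).

3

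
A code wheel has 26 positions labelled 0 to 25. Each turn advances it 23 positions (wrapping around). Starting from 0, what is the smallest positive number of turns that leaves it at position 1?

17

26 = 1·23 + 3
23 = 7·3 + 2
3 = 1·2 + 1
2 = 2·1 + 0
Back-substituting gives 23·17 ≡ 1 (mod 26).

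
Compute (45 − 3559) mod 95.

3559 − 37·95 = 44, so 3559 ≡ 44 (mod 95).
(45 − 44) mod 95 = 1.

1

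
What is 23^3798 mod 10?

Powers of 3 mod 10 repeat with period 4: 3, 9, 7, 1.
3798 leaves remainder 2 on division by 4, so 23^3798 ends in 9.

9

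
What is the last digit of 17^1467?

Powers of 7 mod 10 repeat with period 4: 7, 9, 3, 1.
1467 mod 4 = 3, so the last digit matches 7^3 = 3.

3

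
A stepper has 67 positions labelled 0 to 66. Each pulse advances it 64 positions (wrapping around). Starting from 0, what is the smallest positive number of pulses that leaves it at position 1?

22

67 = 1·64 + 3
64 = 21·3 + 1
3 = 3·1 + 0
Back-substituting gives 64·22 ≡ 1 (mod 67).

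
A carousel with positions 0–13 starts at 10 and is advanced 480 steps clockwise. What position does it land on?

0

480 − 34·14 = 4, so 480 ≡ 4 (mod 14).
(10 + 4) mod 14 = 0.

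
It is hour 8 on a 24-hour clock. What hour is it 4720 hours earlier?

16

4720 − 196·24 = 16, so 4720 ≡ 16 (mod 24).
(8 − 16) mod 24 = 16.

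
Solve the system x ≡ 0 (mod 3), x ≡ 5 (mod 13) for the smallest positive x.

Since 13·1 ≡ 1 (mod 3), take x = 5 + 13·((0−5)·1 mod 3) = 5 + 13·1 = 18.
Check: 18 mod 3 = 0, 18 mod 13 = 5.

18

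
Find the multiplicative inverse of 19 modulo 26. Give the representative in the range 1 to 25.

11

26 = 1·19 + 7
19 = 2·7 + 5
7 = 1·5 + 2
5 = 2·2 + 1
2 = 2·1 + 0
Back-substituting gives 19·11 ≡ 1 (mod 26).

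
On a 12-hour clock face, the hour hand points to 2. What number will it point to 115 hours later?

9

115 = 9·12 + 7, so 115 mod 12 = 7.
2 + 7 → 9 on a 12-hour dial.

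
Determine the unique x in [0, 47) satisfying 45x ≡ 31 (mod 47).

The inverse of 45 mod 47 is 23 (since 45·23 = 1035 ≡ 1).
So x ≡ 23·31 = 713 ≡ 8 (mod 47).
Check: 45·8 = 360 = 7·47 + 31.

8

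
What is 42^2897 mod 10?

2

The units digit of 42^n cycles with period 4: 2, 4, 8, 6, …
2897 mod 4 = 1, so the last digit matches 2^1 = 2.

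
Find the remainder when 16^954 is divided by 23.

12

Successive squares of 16 mod 23: 16^1≡16, 16^2≡3, 16^4≡9, 16^8≡12, 16^16≡6, 16^32≡13, 16^64≡8, 16^128≡18, 16^256≡2, 16^512≡4.
954 = 2 + 8 + 16 + 32 + 128 + 256 + 512, so 16^954 ≡ 3·12·6·13·18·2·4 ≡ 12 (mod 23).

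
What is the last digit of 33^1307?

7

The units digit of 33^n cycles with period 4: 3, 9, 7, 1, …
1307 mod 4 = 3, so the last digit matches 3^3 = 7.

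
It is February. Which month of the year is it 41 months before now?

41 − 3·12 = 5, so 41 ≡ 5 (mod 12).
February − 5 months → September.

September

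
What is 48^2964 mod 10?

Last digits of 8^n: 8, 4, 2, 6 (period 4).
2964 mod 4 = 0, so the last digit matches 8^4 = 6.

6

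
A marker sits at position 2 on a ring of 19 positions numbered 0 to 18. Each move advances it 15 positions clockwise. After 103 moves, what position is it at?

8

103·15 = 1545.
1545 − 81·19 = 6, so 1545 ≡ 6 (mod 19).
(2 + 6) mod 19 = 8.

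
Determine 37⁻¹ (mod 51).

40

51 = 1·37 + 14
37 = 2·14 + 9
14 = 1·9 + 5
9 = 1·5 + 4
5 = 1·4 + 1
4 = 4·1 + 0
Back-substituting gives 37·40 ≡ 1 (mod 51).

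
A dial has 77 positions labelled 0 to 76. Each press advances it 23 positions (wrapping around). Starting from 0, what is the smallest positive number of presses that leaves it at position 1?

67

23·67 = 1541 = 20·77 + 1, so 23⁻¹ ≡ 67 (mod 77).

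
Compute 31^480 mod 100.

By repeated squaring mod 100: 31^1≡31, 31^2≡61, 31^4≡21, 31^8≡41, 31^16≡81, 31^32≡61, 31^64≡21, 31^128≡41, 31^256≡81.
480 = 32 + 64 + 128 + 256, so 31^480 ≡ 61·21·41·81 ≡ 1 (mod 100).

1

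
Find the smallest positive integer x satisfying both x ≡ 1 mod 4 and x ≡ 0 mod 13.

Since 13·1 ≡ 1 (mod 4), take x = 0 + 13·((1−0)·1 mod 4) = 0 + 13·1 = 13.
Check: 13 mod 4 = 1, 13 mod 13 = 0.

13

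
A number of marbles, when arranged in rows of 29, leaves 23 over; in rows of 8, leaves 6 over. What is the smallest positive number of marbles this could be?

Since 8·11 ≡ 1 (mod 29), take x = 6 + 8·((23−6)·11 mod 29) = 6 + 8·13 = 110.
Check: 110 mod 29 = 23, 110 mod 8 = 6.

110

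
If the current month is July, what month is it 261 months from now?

261 − 21·12 = 9, so 261 ≡ 9 (mod 12).
July + 9 months → April.

April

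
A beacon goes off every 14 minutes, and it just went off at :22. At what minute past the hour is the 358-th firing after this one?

358·14 = 5012.
Dividing 5012 by 60 gives quotient 83 and remainder 32.
(22 + 32) mod 60 = 54.

54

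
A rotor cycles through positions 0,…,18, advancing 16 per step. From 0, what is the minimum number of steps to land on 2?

12

The inverse of 16 mod 19 is 6 (since 16·6 = 96 ≡ 1).
Multiplying both sides by 6: x ≡ 6·2 = 12 ≡ 12 (mod 19).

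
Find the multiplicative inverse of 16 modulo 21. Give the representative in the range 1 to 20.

4

21 = 1·16 + 5
16 = 3·5 + 1
5 = 5·1 + 0
Back-substituting gives 16·4 ≡ 1 (mod 21).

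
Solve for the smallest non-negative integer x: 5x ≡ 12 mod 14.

The inverse of 5 mod 14 is 3 (since 5·3 = 15 ≡ 1).
Multiplying both sides by 3: x ≡ 3·12 = 36 ≡ 8 (mod 14).

8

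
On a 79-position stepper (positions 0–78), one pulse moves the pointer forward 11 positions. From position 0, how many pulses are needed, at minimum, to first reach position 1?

11·36 = 396 = 5·79 + 1, so 11⁻¹ ≡ 36 (mod 79).

36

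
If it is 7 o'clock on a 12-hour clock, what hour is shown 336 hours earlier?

Dividing 336 by 12 gives quotient 28 and remainder 0.
7 − 0 → 7 on a 12-hour dial.

7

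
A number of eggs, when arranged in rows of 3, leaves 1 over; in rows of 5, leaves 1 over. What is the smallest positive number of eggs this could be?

1

Since 5·2 ≡ 1 (mod 3), take x = 1 + 5·((1−1)·2 mod 3) = 1 + 5·0 = 1.
Check: 1 mod 3 = 1, 1 mod 5 = 1.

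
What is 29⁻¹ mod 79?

29·30 = 870 = 11·79 + 1, so 29⁻¹ ≡ 30 (mod 79).

30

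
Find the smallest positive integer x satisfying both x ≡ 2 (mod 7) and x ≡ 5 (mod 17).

x ≡ 2 (mod 7) gives x ∈ {2, 9, 16, 23, 30, 37, 44, 51, …}.
The first of these with x mod 17 = 5 is 107.

107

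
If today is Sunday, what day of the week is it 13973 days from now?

Monday

13973 = 1996·7 + 1, so 13973 mod 7 = 1.
Sunday + 1 day → Monday.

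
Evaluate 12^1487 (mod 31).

11

Successive squares of 12 mod 31: 12^1≡12, 12^2≡20, 12^4≡28, 12^8≡9, 12^16≡19, 12^32≡20, 12^64≡28, 12^128≡9, 12^256≡19, 12^512≡20, 12^1024≡28.
Since 1487 = 1 + 2 + 4 + 8 + 64 + 128 + 256 + 1024 in binary, 12^1487 ≡ 12·20·28·9·28·9·19·28 ≡ 11 (mod 31).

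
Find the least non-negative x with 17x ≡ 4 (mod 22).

8

17⁻¹ ≡ 13 (mod 22) because 17·13 = 221 = 10·22 + 1.
So x ≡ 13·4 = 52 ≡ 8 (mod 22).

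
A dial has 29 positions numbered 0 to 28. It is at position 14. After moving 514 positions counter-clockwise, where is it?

22

514 − 17·29 = 21, so 514 ≡ 21 (mod 29).
(14 − 21) mod 29 = 22.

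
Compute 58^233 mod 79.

Square-and-reduce mod 79: 58^1≡58, 58^2≡46, 58^4≡62, 58^8≡52, 58^16≡18, 58^32≡8, 58^64≡64, 58^128≡67.
Since 233 = 1 + 8 + 32 + 64 + 128 in binary, 58^233 ≡ 58·52·8·64·67 ≡ 15 (mod 79).

15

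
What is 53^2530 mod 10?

Last digits of 3^n: 3, 9, 7, 1 (period 4).
2530 mod 4 = 2, so the last digit matches 3^2 = 9.

9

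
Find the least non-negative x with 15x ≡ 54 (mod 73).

62

The inverse of 15 mod 73 is 39 (since 15·39 = 585 ≡ 1).
So x ≡ 39·54 = 2106 ≡ 62 (mod 73).
Check: 15·62 = 930 = 12·73 + 54.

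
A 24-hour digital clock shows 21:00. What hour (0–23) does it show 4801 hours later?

22

4801 − 200·24 = 1, so 4801 ≡ 1 (mod 24).
(21 + 1) mod 24 = 22.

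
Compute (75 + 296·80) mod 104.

296·80 = 23680.
23680 = 227·104 + 72, so 23680 mod 104 = 72.
(75 + 72) mod 104 = 43.

43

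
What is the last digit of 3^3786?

9

Last digits of 3^n: 3, 9, 7, 1 (period 4).
3786 mod 4 = 2, so the last digit matches 3^2 = 9.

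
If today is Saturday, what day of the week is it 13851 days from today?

Thursday

13851 − 1978·7 = 5, so 13851 ≡ 5 (mod 7).
Saturday + 5 days → Thursday.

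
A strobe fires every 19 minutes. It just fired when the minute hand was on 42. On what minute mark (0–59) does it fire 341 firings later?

341·19 = 6479.
6479 − 107·60 = 59, so 6479 ≡ 59 (mod 60).
(42 + 59) mod 60 = 41.

41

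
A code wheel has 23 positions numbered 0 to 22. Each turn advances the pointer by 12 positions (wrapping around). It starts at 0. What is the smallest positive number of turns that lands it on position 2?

12⁻¹ ≡ 2 (mod 23) because 12·2 = 24 = 1·23 + 1.
Multiplying both sides by 2: x ≡ 2·2 = 4 ≡ 4 (mod 23).
Check: 12·4 = 48 = 2·23 + 2.

4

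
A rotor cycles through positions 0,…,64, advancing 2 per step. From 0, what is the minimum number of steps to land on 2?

2⁻¹ ≡ 33 (mod 65) because 2·33 = 66 = 1·65 + 1.
So x ≡ 33·2 = 66 ≡ 1 (mod 65).
Check: 2·1 = 2 = 0·65 + 2.

1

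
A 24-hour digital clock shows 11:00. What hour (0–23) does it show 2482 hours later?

21

2482 mod 24 = 10 (since 103·24 = 2472).
(11 + 10) mod 24 = 21.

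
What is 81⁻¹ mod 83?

41

83 = 1·81 + 2
81 = 40·2 + 1
2 = 2·1 + 0
Back-substituting gives 81·41 ≡ 1 (mod 83).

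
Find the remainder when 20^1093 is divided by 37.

2

Successive squares of 20 mod 37: 20^1≡20, 20^2≡30, 20^4≡12, 20^8≡33, 20^16≡16, 20^32≡34, 20^64≡9, 20^128≡7, 20^256≡12, 20^512≡33, 20^1024≡16.
1093 = 1 + 4 + 64 + 1024, so 20^1093 ≡ 20·12·9·16 ≡ 2 (mod 37).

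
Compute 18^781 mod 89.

55

By repeated squaring mod 89: 18^1≡18, 18^2≡57, 18^4≡45, 18^8≡67, 18^16≡39, 18^32≡8, 18^64≡64, 18^128≡2, 18^256≡4, 18^512≡16.
Since 781 = 1 + 4 + 8 + 256 + 512 in binary, 18^781 ≡ 18·45·67·4·16 ≡ 55 (mod 89).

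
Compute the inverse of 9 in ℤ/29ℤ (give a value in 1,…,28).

13

29 = 3·9 + 2
9 = 4·2 + 1
2 = 2·1 + 0
Back-substituting gives 9·13 ≡ 1 (mod 29).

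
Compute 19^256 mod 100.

81

By repeated squaring mod 100: 19^1≡19, 19^2≡61, 19^4≡21, 19^8≡41, 19^16≡81, 19^32≡61, 19^64≡21, 19^128≡41, 19^256≡81.
256 = 256, so 19^256 ≡ 81 ≡ 81 (mod 100).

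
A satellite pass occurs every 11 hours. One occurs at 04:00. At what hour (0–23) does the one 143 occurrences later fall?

17

143·11 = 1573.
Dividing 1573 by 24 gives quotient 65 and remainder 13.
(4 + 13) mod 24 = 17.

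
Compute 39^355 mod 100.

Successive squares of 39 mod 100: 39^1≡39, 39^2≡21, 39^4≡41, 39^8≡81, 39^16≡61, 39^32≡21, 39^64≡41, 39^128≡81, 39^256≡61.
Since 355 = 1 + 2 + 32 + 64 + 256 in binary, 39^355 ≡ 39·21·21·41·61 ≡ 99 (mod 100).

99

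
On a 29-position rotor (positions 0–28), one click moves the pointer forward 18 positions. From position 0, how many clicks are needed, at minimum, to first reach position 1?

21

18·21 = 378 = 13·29 + 1, so 18⁻¹ ≡ 21 (mod 29).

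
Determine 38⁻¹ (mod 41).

41 = 1·38 + 3
38 = 12·3 + 2
3 = 1·2 + 1
2 = 2·1 + 0
Back-substituting gives 38·27 ≡ 1 (mod 41).

27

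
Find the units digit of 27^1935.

The units digit of 27^n cycles with period 4: 7, 9, 3, 1, …
1935 leaves remainder 3 on division by 4, so 27^1935 ends in 3.

3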